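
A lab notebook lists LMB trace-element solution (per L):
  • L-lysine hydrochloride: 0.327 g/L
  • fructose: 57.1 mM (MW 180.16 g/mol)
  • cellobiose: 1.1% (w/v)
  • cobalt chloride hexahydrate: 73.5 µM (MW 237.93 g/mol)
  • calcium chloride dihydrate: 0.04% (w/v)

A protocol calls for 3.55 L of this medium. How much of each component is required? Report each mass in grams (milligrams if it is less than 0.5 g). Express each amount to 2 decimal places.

L-lysine hydrochloride 1.16 g; fructose 36.52 g; cellobiose 39.05 g; cobalt chloride hexahydrate 62.08 mg; calcium chloride dihydrate 1.42 g

Working volume: 3.55 L.
L-lysine hydrochloride: 0.327 g/L × 3.55 L = 1.16 g
fructose: 57.1 mmol/L × 180.16 g/mol × 3.55 L ÷ 1000 = 36.52 g
cellobiose: 1.1% w/v = 11 g/L → 11 × 3.55 L = 39.05 g
cobalt chloride hexahydrate: 73.5 µmol/L × 237.93 g/mol × 3.55 L ÷ 1000 = 62.08 mg
calcium chloride dihydrate: 0.04% w/v = 0.4 g/L → 0.4 × 3.55 L = 1.42 g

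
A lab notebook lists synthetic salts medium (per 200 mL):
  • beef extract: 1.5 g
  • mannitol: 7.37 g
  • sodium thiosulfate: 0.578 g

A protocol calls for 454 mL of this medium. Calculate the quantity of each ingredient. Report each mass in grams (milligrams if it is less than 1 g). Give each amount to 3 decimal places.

beef extract 3.405 g; mannitol 16.730 g; sodium thiosulfate 1.312 g

Scale factor = 454 mL / 200 mL = 2.27.
beef extract: 1.5 g × (454 mL / 200 mL) = 3.405 g
mannitol: 7.37 g × (454 mL / 200 mL) = 16.730 g
sodium thiosulfate: 0.578 g × (454 mL / 200 mL) = 1.312 g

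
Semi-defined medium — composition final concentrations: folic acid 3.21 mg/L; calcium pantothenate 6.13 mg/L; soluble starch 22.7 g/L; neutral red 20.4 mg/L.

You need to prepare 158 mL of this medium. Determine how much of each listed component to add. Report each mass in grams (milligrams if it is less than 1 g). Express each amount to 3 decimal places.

folic acid 0.507 mg; calcium pantothenate 0.969 mg; soluble starch 3.587 g; neutral red 3.223 mg

Scale factor relative to 1 L: 0.158.
folic acid: 3.21 mg/L × 0.158 L = 0.507 mg
calcium pantothenate: 6.13 mg/L × 0.158 L = 0.969 mg
soluble starch: 22.7 g/L × 0.158 L = 3.587 g
neutral red: 20.4 mg/L × 0.158 L = 3.223 mg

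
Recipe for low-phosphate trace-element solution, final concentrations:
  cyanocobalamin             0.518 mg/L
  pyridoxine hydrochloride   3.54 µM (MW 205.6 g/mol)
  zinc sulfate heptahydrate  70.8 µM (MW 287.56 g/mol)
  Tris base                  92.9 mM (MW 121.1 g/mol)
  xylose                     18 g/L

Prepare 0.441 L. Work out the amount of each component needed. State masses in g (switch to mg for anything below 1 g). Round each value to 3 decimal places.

Scale factor relative to 1 L: 0.441.
cyanocobalamin: 0.518 mg/L × 0.441 L = 0.228 mg
pyridoxine hydrochloride: 3.54 µmol/L × 205.6 g/mol × 0.441 L ÷ 1000 = 0.321 mg
zinc sulfate heptahydrate: 70.8 µmol/L × 287.56 g/mol × 0.441 L ÷ 1000 = 8.978 mg
Tris base: 92.9 mmol/L × 121.1 g/mol × 0.441 L ÷ 1000 = 4.961 g
xylose: 18 g/L × 0.441 L = 7.938 g

cyanocobalamin 0.228 mg; pyridoxine hydrochloride 0.321 mg; zinc sulfate heptahydrate 8.978 mg; Tris base 4.961 g; xylose 7.938 g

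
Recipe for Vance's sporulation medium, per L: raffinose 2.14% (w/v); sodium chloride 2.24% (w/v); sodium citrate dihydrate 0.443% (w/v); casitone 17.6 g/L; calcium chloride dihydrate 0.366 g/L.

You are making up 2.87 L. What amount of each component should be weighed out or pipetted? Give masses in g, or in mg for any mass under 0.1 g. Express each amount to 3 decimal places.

Working volume: 2.87 L.
raffinose: 2.14 g per 100 mL × 2870 mL ÷ 100 = 61.418 g
sodium chloride: 2.24 g per 100 mL × 2870 mL ÷ 100 = 64.288 g
sodium citrate dihydrate: 0.443% w/v = 4.43 g/L → 4.43 × 2.87 L = 12.714 g
casitone: 17.6 g/L × 2.87 L = 50.512 g
calcium chloride dihydrate: 0.366 g/L × 2.87 L = 1.050 g

raffinose 61.418 g; sodium chloride 64.288 g; sodium citrate dihydrate 12.714 g; casitone 50.512 g; calcium chloride dihydrate 1.050 g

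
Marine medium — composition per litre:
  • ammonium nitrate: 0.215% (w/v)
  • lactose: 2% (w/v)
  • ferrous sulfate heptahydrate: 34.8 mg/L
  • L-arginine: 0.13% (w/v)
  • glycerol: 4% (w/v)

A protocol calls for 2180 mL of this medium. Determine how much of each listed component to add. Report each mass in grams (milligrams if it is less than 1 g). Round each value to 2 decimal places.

ammonium nitrate 4.69 g; lactose 43.60 g; ferrous sulfate heptahydrate 75.86 mg; L-arginine 2.83 g; glycerol 87.20 g

Working volume: 2180 mL = 2.18 L.
ammonium nitrate: 0.215 g per 100 mL × 2180 mL ÷ 100 = 4.69 g
lactose: 2% w/v = 20 g/L → 20 × 2.18 L = 43.60 g
ferrous sulfate heptahydrate: 34.8 mg/L × 2.18 L = 75.86 mg
L-arginine: 0.13% w/v = 1.3 g/L → 1.3 × 2.18 L = 2.83 g
glycerol: 4% w/v = 40 g/L → 40 × 2.18 L = 87.20 g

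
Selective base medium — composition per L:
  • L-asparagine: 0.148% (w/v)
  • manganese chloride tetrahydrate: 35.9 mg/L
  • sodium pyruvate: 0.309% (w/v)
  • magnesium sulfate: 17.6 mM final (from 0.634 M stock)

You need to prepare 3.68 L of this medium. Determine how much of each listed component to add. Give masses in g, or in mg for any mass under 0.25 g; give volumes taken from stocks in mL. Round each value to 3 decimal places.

L-asparagine 5.446 g; manganese chloride tetrahydrate 132.112 mg; sodium pyruvate 11.371 g; magnesium sulfate 102.158 mL

Scale factor relative to 1 L: 3.68.
L-asparagine: 0.148% w/v = 1.48 g/L → 1.48 × 3.68 L = 5.446 g
manganese chloride tetrahydrate: 35.9 mg/L × 3.68 L = 132.112 mg
sodium pyruvate: 0.309 g per 100 mL × 3680 mL ÷ 100 = 11.371 g
magnesium sulfate: dilute stock: 17.6 mM × 3680 mL ÷ 634 mM = 102.158 mL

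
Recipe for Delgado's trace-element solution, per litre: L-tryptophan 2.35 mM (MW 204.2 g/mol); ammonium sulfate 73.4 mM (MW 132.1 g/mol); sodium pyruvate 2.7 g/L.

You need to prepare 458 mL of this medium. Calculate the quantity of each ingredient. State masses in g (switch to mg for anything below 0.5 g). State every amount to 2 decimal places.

L-tryptophan 219.78 mg; ammonium sulfate 4.44 g; sodium pyruvate 1.24 g

Working volume: 458 mL = 0.458 L.
L-tryptophan: 2.35 mmol/L × 204.2 mg/mmol × 0.458 L = 219.78 mg
ammonium sulfate: 73.4 mmol/L × 132.1 g/mol × 0.458 L ÷ 1000 = 4.44 g
sodium pyruvate: 2.7 g/L × 0.458 L = 1.24 g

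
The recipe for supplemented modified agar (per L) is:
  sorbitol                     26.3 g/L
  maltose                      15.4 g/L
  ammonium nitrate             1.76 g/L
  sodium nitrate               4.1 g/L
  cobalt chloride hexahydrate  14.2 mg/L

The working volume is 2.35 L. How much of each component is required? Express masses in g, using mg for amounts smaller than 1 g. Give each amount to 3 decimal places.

Scale factor relative to 1 L: 2.35.
sorbitol: 26.3 g/L × 2.35 L = 61.805 g
maltose: 15.4 g/L × 2.35 L = 36.190 g
ammonium nitrate: 1.76 g/L × 2.35 L = 4.136 g
sodium nitrate: 4.1 g/L × 2.35 L = 9.635 g
cobalt chloride hexahydrate: 14.2 mg/L × 2.35 L = 33.370 mg

sorbitol 61.805 g; maltose 36.190 g; ammonium nitrate 4.136 g; sodium nitrate 9.635 g; cobalt chloride hexahydrate 33.370 mg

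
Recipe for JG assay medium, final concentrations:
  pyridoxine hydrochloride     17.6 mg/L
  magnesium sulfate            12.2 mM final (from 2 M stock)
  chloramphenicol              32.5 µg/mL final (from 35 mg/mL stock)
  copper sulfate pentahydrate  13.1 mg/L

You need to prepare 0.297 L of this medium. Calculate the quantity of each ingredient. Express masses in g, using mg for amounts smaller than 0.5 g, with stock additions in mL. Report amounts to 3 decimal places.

Scale factor relative to 1 L: 0.297.
pyridoxine hydrochloride: 17.6 mg/L × 0.297 L = 5.227 mg
magnesium sulfate: V = C2·V2/C1 = 12.2 mM × 297 mL ÷ 2000 mM = 1.812 mL
chloramphenicol: C1V1 = C2V2 → 32.5 µg/mL × 297 mL ÷ 35000 µg/mL = 0.276 mL
copper sulfate pentahydrate: 13.1 mg/L × 0.297 L = 3.891 mg

pyridoxine hydrochloride 5.227 mg; magnesium sulfate 1.812 mL; chloramphenicol 0.276 mL; copper sulfate pentahydrate 3.891 mg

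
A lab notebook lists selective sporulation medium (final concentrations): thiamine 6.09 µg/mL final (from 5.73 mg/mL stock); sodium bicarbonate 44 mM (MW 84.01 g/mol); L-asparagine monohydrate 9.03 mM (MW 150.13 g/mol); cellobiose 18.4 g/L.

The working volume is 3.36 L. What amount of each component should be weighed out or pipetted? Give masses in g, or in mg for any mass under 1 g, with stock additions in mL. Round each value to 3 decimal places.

Working volume: 3.36 L.
thiamine: dilute stock: 6.09 µg/mL × 3360 mL ÷ 5730 µg/mL = 3.571 mL
sodium bicarbonate: 44 mmol/L × 84.01 g/mol × 3.36 L ÷ 1000 = 12.420 g
L-asparagine monohydrate: 9.03 mmol/L × 150.13 g/mol × 3.36 L ÷ 1000 = 4.555 g
cellobiose: 18.4 g/L × 3.36 L = 61.824 g

thiamine 3.571 mL; sodium bicarbonate 12.420 g; L-asparagine monohydrate 4.555 g; cellobiose 61.824 g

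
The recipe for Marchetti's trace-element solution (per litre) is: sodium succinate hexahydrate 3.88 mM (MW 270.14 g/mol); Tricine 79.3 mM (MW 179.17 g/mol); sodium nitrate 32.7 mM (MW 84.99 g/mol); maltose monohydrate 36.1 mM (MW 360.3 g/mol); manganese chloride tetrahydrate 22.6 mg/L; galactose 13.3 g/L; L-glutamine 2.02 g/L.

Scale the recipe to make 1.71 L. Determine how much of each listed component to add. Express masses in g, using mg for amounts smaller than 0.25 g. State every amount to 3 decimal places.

Scale factor relative to 1 L: 1.71.
sodium succinate hexahydrate: 3.88 mmol/L × 270.14 g/mol × 1.71 L ÷ 1000 = 1.792 g
Tricine: 79.3 mmol/L × 179.17 g/mol × 1.71 L ÷ 1000 = 24.296 g
sodium nitrate: 32.7 mmol/L × 84.99 g/mol × 1.71 L ÷ 1000 = 4.752 g
maltose monohydrate: 36.1 mmol/L × 360.3 g/mol × 1.71 L ÷ 1000 = 22.242 g
manganese chloride tetrahydrate: 22.6 mg/L × 1.71 L = 38.646 mg
galactose: 13.3 g/L × 1.71 L = 22.743 g
L-glutamine: 2.02 g/L × 1.71 L = 3.454 g

sodium succinate hexahydrate 1.792 g; Tricine 24.296 g; sodium nitrate 4.752 g; maltose monohydrate 22.242 g; manganese chloride tetrahydrate 38.646 mg; galactose 22.743 g; L-glutamine 3.454 g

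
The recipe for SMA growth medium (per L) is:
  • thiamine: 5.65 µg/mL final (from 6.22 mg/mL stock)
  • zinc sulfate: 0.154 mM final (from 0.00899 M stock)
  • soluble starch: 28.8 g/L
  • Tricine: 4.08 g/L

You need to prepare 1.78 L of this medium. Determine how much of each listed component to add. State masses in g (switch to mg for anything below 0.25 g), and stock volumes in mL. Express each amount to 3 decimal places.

Scale factor relative to 1 L: 1.78.
thiamine: dilute stock: 5.65 µg/mL × 1780 mL ÷ 6220 µg/mL = 1.617 mL
zinc sulfate: V = C2·V2/C1 = 0.154 mM × 1780 mL ÷ 8.99 mM = 30.492 mL
soluble starch: 28.8 g/L × 1.78 L = 51.264 g
Tricine: 4.08 g/L × 1.78 L = 7.262 g

thiamine 1.617 mL; zinc sulfate 30.492 mL; soluble starch 51.264 g; Tricine 7.262 g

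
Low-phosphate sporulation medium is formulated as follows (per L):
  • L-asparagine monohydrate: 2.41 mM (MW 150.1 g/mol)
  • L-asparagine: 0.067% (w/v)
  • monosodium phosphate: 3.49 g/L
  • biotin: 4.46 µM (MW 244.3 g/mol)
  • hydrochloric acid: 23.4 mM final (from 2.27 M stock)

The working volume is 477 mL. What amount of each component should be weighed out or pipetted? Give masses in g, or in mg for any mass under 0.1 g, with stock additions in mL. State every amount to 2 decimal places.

L-asparagine monohydrate 0.17 g; L-asparagine 0.32 g; monosodium phosphate 1.66 g; biotin 0.52 mg; hydrochloric acid 4.92 mL

Scale factor relative to 1 L: 0.477.
L-asparagine monohydrate: 2.41 mmol/L × 150.1 g/mol × 0.477 L ÷ 1000 = 0.17 g
L-asparagine: 0.067 g per 100 mL × 477 mL ÷ 100 = 0.32 g
monosodium phosphate: 3.49 g/L × 0.477 L = 1.66 g
biotin: 4.46 µmol/L × 244.3 g/mol × 0.477 L ÷ 1000 = 0.52 mg
hydrochloric acid: C1V1 = C2V2 → 23.4 mM × 477 mL ÷ 2270 mM = 4.92 mL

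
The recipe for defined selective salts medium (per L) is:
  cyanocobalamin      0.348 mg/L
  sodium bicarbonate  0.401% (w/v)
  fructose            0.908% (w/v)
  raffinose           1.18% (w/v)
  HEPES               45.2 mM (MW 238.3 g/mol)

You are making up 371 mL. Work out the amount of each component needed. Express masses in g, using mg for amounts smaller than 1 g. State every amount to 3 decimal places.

cyanocobalamin 0.129 mg; sodium bicarbonate 1.488 g; fructose 3.369 g; raffinose 4.378 g; HEPES 3.996 g

Scale factor relative to 1 L: 0.371.
cyanocobalamin: 0.348 mg/L × 0.371 L = 0.129 mg
sodium bicarbonate: 0.401 g per 100 mL × 371 mL ÷ 100 = 1.488 g
fructose: 0.908 g per 100 mL × 371 mL ÷ 100 = 3.369 g
raffinose: 1.18 g per 100 mL × 371 mL ÷ 100 = 4.378 g
HEPES: 45.2 mmol/L × 238.3 g/mol × 0.371 L ÷ 1000 = 3.996 g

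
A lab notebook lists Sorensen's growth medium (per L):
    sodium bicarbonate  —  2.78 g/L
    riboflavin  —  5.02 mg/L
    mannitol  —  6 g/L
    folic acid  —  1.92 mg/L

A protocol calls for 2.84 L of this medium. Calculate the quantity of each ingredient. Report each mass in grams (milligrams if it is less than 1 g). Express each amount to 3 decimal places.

Working volume: 2.84 L.
sodium bicarbonate: 2.78 g/L × 2.84 L = 7.895 g
riboflavin: 5.02 mg/L × 2.84 L = 14.257 mg
mannitol: 6 g/L × 2.84 L = 17.040 g
folic acid: 1.92 mg/L × 2.84 L = 5.453 mg

sodium bicarbonate 7.895 g; riboflavin 14.257 mg; mannitol 17.040 g; folic acid 5.453 mg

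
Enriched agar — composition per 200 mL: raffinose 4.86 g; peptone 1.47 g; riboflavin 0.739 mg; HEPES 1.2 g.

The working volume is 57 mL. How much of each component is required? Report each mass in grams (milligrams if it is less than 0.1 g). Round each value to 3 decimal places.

raffinose 1.385 g; peptone 0.419 g; riboflavin 0.211 mg; HEPES 0.342 g

Scale factor = 57 mL / 200 mL = 0.285.
raffinose: 4.86 g × (57 mL / 200 mL) = 1.385 g
peptone: 1.47 g × (57 mL / 200 mL) = 0.419 g
riboflavin: 0.739 mg × (57 mL / 200 mL) = 0.211 mg
HEPES: 1.2 g × (57 mL / 200 mL) = 0.342 g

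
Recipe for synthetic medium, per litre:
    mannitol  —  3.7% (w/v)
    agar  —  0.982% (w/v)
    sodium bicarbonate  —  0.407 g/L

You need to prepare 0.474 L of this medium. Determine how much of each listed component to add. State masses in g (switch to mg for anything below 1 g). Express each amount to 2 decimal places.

mannitol 17.54 g; agar 4.65 g; sodium bicarbonate 192.92 mg

Scale factor relative to 1 L: 0.474.
mannitol: 3.7% w/v = 37 g/L → 37 × 0.474 L = 17.54 g
agar: 0.982 g per 100 mL × 474 mL ÷ 100 = 4.65 g
sodium bicarbonate: 0.407 g/L × 0.474 L = 0.192918 g = 192.92 mg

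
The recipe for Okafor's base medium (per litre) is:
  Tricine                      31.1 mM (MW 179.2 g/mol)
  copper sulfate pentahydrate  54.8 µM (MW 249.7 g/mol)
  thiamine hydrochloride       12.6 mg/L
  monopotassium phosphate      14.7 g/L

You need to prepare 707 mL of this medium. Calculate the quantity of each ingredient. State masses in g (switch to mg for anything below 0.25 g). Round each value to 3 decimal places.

Tricine 3.940 g; copper sulfate pentahydrate 9.674 mg; thiamine hydrochloride 8.908 mg; monopotassium phosphate 10.393 g

Scale factor relative to 1 L: 0.707.
Tricine: 31.1 mmol/L × 179.2 g/mol × 0.707 L ÷ 1000 = 3.940 g
copper sulfate pentahydrate: 54.8 µmol/L × 249.7 g/mol × 0.707 L ÷ 1000 = 9.674 mg
thiamine hydrochloride: 12.6 mg/L × 0.707 L = 8.908 mg
monopotassium phosphate: 14.7 g/L × 0.707 L = 10.393 g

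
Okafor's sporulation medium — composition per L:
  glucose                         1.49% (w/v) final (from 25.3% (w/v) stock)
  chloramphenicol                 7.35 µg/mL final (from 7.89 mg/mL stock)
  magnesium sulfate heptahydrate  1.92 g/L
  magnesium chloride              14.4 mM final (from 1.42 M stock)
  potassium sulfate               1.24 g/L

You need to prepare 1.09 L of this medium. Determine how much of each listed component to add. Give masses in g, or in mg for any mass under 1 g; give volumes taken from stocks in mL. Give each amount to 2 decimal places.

Scale factor relative to 1 L: 1.09.
glucose: C1V1 = C2V2 → 1.49% ÷ 25.3% × 1090 mL = 64.19 mL
chloramphenicol: C1V1 = C2V2 → 7.35 µg/mL × 1090 mL ÷ 7890 µg/mL = 1.02 mL
magnesium sulfate heptahydrate: 1.92 g/L × 1.09 L = 2.09 g
magnesium chloride: dilute stock: 14.4 mM × 1090 mL ÷ 1420 mM = 11.05 mL
potassium sulfate: 1.24 g/L × 1.09 L = 1.35 g

glucose 64.19 mL; chloramphenicol 1.02 mL; magnesium sulfate heptahydrate 2.09 g; magnesium chloride 11.05 mL; potassium sulfate 1.35 g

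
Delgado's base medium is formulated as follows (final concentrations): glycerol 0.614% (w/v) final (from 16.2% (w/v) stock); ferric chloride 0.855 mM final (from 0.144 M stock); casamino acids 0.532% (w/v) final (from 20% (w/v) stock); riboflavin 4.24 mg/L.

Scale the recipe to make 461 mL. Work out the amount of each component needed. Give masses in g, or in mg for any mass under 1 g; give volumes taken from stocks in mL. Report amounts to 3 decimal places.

glycerol 17.472 mL; ferric chloride 2.737 mL; casamino acids 12.263 mL; riboflavin 1.955 mg

Scale factor relative to 1 L: 0.461.
glycerol: dilute stock: 0.614% ÷ 16.2% × 461 mL = 17.472 mL
ferric chloride: dilute stock: 0.855 mM × 461 mL ÷ 144 mM = 2.737 mL
casamino acids: C1V1 = C2V2 → 0.532% ÷ 20% × 461 mL = 12.263 mL
riboflavin: 4.24 mg/L × 0.461 L = 1.955 mg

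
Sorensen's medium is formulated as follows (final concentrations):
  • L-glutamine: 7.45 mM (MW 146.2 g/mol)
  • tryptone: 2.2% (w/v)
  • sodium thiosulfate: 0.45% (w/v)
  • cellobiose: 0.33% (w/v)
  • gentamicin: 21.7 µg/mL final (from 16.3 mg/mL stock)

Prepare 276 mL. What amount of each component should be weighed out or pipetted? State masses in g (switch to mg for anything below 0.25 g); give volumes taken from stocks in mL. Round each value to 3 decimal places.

L-glutamine 0.301 g; tryptone 6.072 g; sodium thiosulfate 1.242 g; cellobiose 0.911 g; gentamicin 0.367 mL

Working volume: 276 mL = 0.276 L.
L-glutamine: 7.45 mmol/L × 146.2 g/mol × 0.276 L ÷ 1000 = 0.301 g
tryptone: 2.2% w/v = 22 g/L → 22 × 0.276 L = 6.072 g
sodium thiosulfate: 0.45 g per 100 mL × 276 mL ÷ 100 = 1.242 g
cellobiose: 0.33 g per 100 mL × 276 mL ÷ 100 = 0.911 g
gentamicin: V = C2·V2/C1 = 21.7 µg/mL × 276 mL ÷ 16300 µg/mL = 0.367 mL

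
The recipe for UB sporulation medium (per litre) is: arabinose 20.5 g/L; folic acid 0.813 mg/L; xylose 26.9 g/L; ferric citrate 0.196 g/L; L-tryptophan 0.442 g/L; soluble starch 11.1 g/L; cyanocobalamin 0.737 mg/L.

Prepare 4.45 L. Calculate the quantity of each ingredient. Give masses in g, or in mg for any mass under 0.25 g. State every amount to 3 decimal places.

arabinose 91.225 g; folic acid 3.618 mg; xylose 119.705 g; ferric citrate 0.872 g; L-tryptophan 1.967 g; soluble starch 49.395 g; cyanocobalamin 3.280 mg

Scale factor relative to 1 L: 4.45.
arabinose: 20.5 g/L × 4.45 L = 91.225 g
folic acid: 0.813 mg/L × 4.45 L = 3.618 mg
xylose: 26.9 g/L × 4.45 L = 119.705 g
ferric citrate: 0.196 g/L × 4.45 L = 0.872 g
L-tryptophan: 0.442 g/L × 4.45 L = 1.967 g
soluble starch: 11.1 g/L × 4.45 L = 49.395 g
cyanocobalamin: 0.737 mg/L × 4.45 L = 3.280 mg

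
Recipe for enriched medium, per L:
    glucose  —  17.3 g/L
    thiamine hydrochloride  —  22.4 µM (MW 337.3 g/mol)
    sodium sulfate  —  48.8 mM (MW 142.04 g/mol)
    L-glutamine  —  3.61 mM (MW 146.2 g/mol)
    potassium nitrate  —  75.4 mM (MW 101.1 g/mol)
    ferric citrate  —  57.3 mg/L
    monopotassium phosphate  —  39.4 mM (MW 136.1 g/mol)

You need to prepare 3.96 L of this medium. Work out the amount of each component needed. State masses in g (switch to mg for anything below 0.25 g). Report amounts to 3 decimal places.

glucose 68.508 g; thiamine hydrochloride 29.920 mg; sodium sulfate 27.449 g; L-glutamine 2.090 g; potassium nitrate 30.187 g; ferric citrate 226.908 mg; monopotassium phosphate 21.235 g

Working volume: 3.96 L.
glucose: 17.3 g/L × 3.96 L = 68.508 g
thiamine hydrochloride: 22.4 µmol/L × 337.3 g/mol × 3.96 L ÷ 1000 = 29.920 mg
sodium sulfate: 48.8 mmol/L × 142.04 g/mol × 3.96 L ÷ 1000 = 27.449 g
L-glutamine: 3.61 mmol/L × 146.2 g/mol × 3.96 L ÷ 1000 = 2.090 g
potassium nitrate: 75.4 mmol/L × 101.1 g/mol × 3.96 L ÷ 1000 = 30.187 g
ferric citrate: 57.3 mg/L × 3.96 L = 226.908 mg
monopotassium phosphate: 39.4 mmol/L × 136.1 g/mol × 3.96 L ÷ 1000 = 21.235 g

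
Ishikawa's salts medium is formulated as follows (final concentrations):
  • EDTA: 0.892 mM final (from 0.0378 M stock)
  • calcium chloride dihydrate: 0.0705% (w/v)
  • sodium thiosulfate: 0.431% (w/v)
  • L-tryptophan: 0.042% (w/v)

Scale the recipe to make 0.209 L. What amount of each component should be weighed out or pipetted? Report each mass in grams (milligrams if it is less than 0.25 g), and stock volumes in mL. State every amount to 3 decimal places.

EDTA 4.932 mL; calcium chloride dihydrate 147.345 mg; sodium thiosulfate 0.901 g; L-tryptophan 87.780 mg

Scale factor relative to 1 L: 0.209.
EDTA: dilute stock: 0.892 mM × 209 mL ÷ 37.8 mM = 4.932 mL
calcium chloride dihydrate: 0.0705% w/v = 0.705 g/L → 0.705 × 0.209 L = 0.147345 g = 147.345 mg
sodium thiosulfate: 0.431% w/v = 4.31 g/L → 4.31 × 0.209 L = 0.901 g
L-tryptophan: 0.042 g per 100 mL × 209 mL ÷ 100 = 0.08778 g = 87.780 mg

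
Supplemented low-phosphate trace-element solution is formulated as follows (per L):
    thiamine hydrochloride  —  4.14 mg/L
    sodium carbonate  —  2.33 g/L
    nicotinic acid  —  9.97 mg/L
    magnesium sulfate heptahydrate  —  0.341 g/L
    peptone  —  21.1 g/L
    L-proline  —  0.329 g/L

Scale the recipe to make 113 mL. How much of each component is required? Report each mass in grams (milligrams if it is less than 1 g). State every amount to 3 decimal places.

thiamine hydrochloride 0.468 mg; sodium carbonate 263.290 mg; nicotinic acid 1.127 mg; magnesium sulfate heptahydrate 38.533 mg; peptone 2.384 g; L-proline 37.177 mg

Working volume: 113 mL = 0.113 L.
thiamine hydrochloride: 4.14 mg/L × 0.113 L = 0.468 mg
sodium carbonate: 2.33 g/L × 0.113 L = 0.26329 g = 263.290 mg
nicotinic acid: 9.97 mg/L × 0.113 L = 1.127 mg
magnesium sulfate heptahydrate: 0.341 g/L × 0.113 L = 0.038533 g = 38.533 mg
peptone: 21.1 g/L × 0.113 L = 2.384 g
L-proline: 0.329 g/L × 0.113 L = 0.037177 g = 37.177 mg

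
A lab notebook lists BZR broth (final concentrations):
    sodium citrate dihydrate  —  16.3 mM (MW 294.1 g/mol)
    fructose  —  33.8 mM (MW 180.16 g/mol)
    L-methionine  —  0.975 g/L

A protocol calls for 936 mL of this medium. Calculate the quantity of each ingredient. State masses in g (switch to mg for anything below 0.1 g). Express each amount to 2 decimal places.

sodium citrate dihydrate 4.49 g; fructose 5.70 g; L-methionine 0.91 g

Target volume = 936 mL = 0.936 L.
sodium citrate dihydrate: 16.3 mmol/L × 294.1 g/mol × 0.936 L ÷ 1000 = 4.49 g
fructose: 33.8 mmol/L × 180.16 g/mol × 0.936 L ÷ 1000 = 5.70 g
L-methionine: 0.975 g/L × 0.936 L = 0.91 g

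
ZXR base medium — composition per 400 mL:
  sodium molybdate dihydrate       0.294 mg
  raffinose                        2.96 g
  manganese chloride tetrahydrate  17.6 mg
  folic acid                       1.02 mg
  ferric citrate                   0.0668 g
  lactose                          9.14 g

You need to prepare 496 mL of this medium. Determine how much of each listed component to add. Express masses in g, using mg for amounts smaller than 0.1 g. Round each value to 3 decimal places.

sodium molybdate dihydrate 0.365 mg; raffinose 3.670 g; manganese chloride tetrahydrate 21.824 mg; folic acid 1.265 mg; ferric citrate 82.832 mg; lactose 11.334 g

Ratio of target to recipe volume: 496 / 400 = 1.24.
sodium molybdate dihydrate: 0.294 mg × (496 mL / 400 mL) = 0.365 mg
raffinose: 2.96 g × (496 mL / 400 mL) = 3.670 g
manganese chloride tetrahydrate: 17.6 mg × (496 mL / 400 mL) = 21.824 mg
folic acid: 1.02 mg × (496 mL / 400 mL) = 1.265 mg
ferric citrate: 0.0668 g × (496 mL / 400 mL) = 0.082832 g = 82.832 mg
lactose: 9.14 g × (496 mL / 400 mL) = 11.334 g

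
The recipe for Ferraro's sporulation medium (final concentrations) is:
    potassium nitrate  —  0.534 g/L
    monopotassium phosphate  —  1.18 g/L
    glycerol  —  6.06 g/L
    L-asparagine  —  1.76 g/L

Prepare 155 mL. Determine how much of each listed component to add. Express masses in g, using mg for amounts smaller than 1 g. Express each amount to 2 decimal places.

potassium nitrate 82.77 mg; monopotassium phosphate 182.90 mg; glycerol 939.30 mg; L-asparagine 272.80 mg

Scale factor relative to 1 L: 0.155.
potassium nitrate: 0.534 g/L × 0.155 L = 0.08277 g = 82.77 mg
monopotassium phosphate: 1.18 g/L × 0.155 L = 0.1829 g = 182.90 mg
glycerol: 6.06 g/L × 0.155 L = 0.9393 g = 939.30 mg
L-asparagine: 1.76 g/L × 0.155 L = 0.2728 g = 272.80 mg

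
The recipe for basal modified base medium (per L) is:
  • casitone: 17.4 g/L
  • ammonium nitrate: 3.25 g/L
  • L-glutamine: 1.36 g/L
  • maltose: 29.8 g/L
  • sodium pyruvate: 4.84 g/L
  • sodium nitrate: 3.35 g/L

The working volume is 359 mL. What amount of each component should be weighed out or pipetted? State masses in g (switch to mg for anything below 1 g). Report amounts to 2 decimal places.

Scale factor relative to 1 L: 0.359.
casitone: 17.4 g/L × 0.359 L = 6.25 g
ammonium nitrate: 3.25 g/L × 0.359 L = 1.17 g
L-glutamine: 1.36 g/L × 0.359 L = 0.48824 g = 488.24 mg
maltose: 29.8 g/L × 0.359 L = 10.70 g
sodium pyruvate: 4.84 g/L × 0.359 L = 1.74 g
sodium nitrate: 3.35 g/L × 0.359 L = 1.20 g

casitone 6.25 g; ammonium nitrate 1.17 g; L-glutamine 488.24 mg; maltose 10.70 g; sodium pyruvate 1.74 g; sodium nitrate 1.20 g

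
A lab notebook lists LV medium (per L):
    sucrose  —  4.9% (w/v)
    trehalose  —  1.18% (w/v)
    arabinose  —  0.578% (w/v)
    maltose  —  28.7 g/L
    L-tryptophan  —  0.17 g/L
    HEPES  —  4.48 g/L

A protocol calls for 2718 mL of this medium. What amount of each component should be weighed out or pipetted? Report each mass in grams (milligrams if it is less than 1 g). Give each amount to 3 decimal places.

sucrose 133.182 g; trehalose 32.072 g; arabinose 15.710 g; maltose 78.007 g; L-tryptophan 462.060 mg; HEPES 12.177 g

Scale factor relative to 1 L: 2.718.
sucrose: 4.9% w/v = 49 g/L → 49 × 2.718 L = 133.182 g
trehalose: 1.18 g per 100 mL × 2718 mL ÷ 100 = 32.072 g
arabinose: 0.578 g per 100 mL × 2718 mL ÷ 100 = 15.710 g
maltose: 28.7 g/L × 2.718 L = 78.007 g
L-tryptophan: 0.17 g/L × 2.718 L = 0.46206 g = 462.060 mg
HEPES: 4.48 g/L × 2.718 L = 12.177 g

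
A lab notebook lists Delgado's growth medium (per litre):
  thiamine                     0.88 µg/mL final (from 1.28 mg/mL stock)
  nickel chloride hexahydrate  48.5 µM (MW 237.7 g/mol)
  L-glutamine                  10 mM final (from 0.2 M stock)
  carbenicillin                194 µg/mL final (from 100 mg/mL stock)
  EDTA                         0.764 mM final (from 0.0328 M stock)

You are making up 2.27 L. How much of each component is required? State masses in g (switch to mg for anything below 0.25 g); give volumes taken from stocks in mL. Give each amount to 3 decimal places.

thiamine 1.561 mL; nickel chloride hexahydrate 26.170 mg; L-glutamine 113.500 mL; carbenicillin 4.404 mL; EDTA 52.874 mL

Working volume: 2.27 L.
thiamine: V = C2·V2/C1 = 0.88 µg/mL × 2270 mL ÷ 1280 µg/mL = 1.561 mL
nickel chloride hexahydrate: 48.5 µmol/L × 237.7 g/mol × 2.27 L ÷ 1000 = 26.170 mg
L-glutamine: V = C2·V2/C1 = 10 mM × 2270 mL ÷ 200 mM = 113.500 mL
carbenicillin: V = C2·V2/C1 = 194 µg/mL × 2270 mL ÷ 100000 µg/mL = 4.404 mL
EDTA: C1V1 = C2V2 → 0.764 mM × 2270 mL ÷ 32.8 mM = 52.874 mL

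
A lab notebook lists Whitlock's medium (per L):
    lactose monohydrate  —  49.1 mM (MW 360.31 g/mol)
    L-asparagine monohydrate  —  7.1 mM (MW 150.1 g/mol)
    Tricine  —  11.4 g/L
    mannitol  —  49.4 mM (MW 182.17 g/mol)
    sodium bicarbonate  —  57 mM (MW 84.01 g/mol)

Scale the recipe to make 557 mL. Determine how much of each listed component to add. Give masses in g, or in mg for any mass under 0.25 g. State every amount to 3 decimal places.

lactose monohydrate 9.854 g; L-asparagine monohydrate 0.594 g; Tricine 6.350 g; mannitol 5.013 g; sodium bicarbonate 2.667 g

Working volume: 557 mL = 0.557 L.
lactose monohydrate: 49.1 mmol/L × 360.31 g/mol × 0.557 L ÷ 1000 = 9.854 g
L-asparagine monohydrate: 7.1 mmol/L × 150.1 g/mol × 0.557 L ÷ 1000 = 0.594 g
Tricine: 11.4 g/L × 0.557 L = 6.350 g
mannitol: 49.4 mmol/L × 182.17 g/mol × 0.557 L ÷ 1000 = 5.013 g
sodium bicarbonate: 57 mmol/L × 84.01 g/mol × 0.557 L ÷ 1000 = 2.667 g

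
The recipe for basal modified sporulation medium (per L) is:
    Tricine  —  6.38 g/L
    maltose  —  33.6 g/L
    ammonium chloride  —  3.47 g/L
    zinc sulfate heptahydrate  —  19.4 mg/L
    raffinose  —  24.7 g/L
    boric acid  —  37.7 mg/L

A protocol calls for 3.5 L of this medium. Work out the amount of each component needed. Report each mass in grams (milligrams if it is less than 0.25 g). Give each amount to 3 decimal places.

Working volume: 3.5 L.
Tricine: 6.38 g/L × 3.5 L = 22.330 g
maltose: 33.6 g/L × 3.5 L = 117.600 g
ammonium chloride: 3.47 g/L × 3.5 L = 12.145 g
zinc sulfate heptahydrate: 19.4 mg/L × 3.5 L = 67.900 mg
raffinose: 24.7 g/L × 3.5 L = 86.450 g
boric acid: 37.7 mg/L × 3.5 L = 131.950 mg

Tricine 22.330 g; maltose 117.600 g; ammonium chloride 12.145 g; zinc sulfate heptahydrate 67.900 mg; raffinose 86.450 g; boric acid 131.950 mg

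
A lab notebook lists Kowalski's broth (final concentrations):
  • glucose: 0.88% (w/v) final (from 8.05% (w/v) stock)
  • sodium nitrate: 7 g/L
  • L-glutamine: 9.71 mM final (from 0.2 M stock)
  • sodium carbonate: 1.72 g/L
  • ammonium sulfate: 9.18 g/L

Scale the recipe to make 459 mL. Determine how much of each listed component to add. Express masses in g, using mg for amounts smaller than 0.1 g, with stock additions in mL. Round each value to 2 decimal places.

glucose 50.18 mL; sodium nitrate 3.21 g; L-glutamine 22.28 mL; sodium carbonate 0.79 g; ammonium sulfate 4.21 g

Target volume = 459 mL = 0.459 L.
glucose: V = C2·V2/C1 = 0.88% ÷ 8.05% × 459 mL = 50.18 mL
sodium nitrate: 7 g/L × 0.459 L = 3.21 g
L-glutamine: dilute stock: 9.71 mM × 459 mL ÷ 200 mM = 22.28 mL
sodium carbonate: 1.72 g/L × 0.459 L = 0.79 g
ammonium sulfate: 9.18 g/L × 0.459 L = 4.21 g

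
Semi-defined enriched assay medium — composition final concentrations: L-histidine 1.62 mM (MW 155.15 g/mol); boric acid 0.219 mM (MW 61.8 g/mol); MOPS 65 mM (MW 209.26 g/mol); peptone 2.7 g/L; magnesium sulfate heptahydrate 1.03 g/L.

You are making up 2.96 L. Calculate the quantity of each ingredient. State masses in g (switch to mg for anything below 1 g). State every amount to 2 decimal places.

Scale factor relative to 1 L: 2.96.
L-histidine: 1.62 mmol/L × 155.15 mg/mmol × 2.96 L = 743.98 mg
boric acid: 0.219 mmol/L × 61.8 mg/mmol × 2.96 L = 40.06 mg
MOPS: 65 mmol/L × 209.26 g/mol × 2.96 L ÷ 1000 = 40.26 g
peptone: 2.7 g/L × 2.96 L = 7.99 g
magnesium sulfate heptahydrate: 1.03 g/L × 2.96 L = 3.05 g

L-histidine 743.98 mg; boric acid 40.06 mg; MOPS 40.26 g; peptone 7.99 g; magnesium sulfate heptahydrate 3.05 g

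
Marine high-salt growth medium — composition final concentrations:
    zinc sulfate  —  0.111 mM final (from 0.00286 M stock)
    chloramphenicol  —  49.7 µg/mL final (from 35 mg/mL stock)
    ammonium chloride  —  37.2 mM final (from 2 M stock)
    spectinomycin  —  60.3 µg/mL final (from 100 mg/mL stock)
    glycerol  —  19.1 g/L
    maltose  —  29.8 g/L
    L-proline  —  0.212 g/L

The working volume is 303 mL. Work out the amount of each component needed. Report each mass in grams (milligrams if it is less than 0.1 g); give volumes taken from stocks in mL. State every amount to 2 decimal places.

zinc sulfate 11.76 mL; chloramphenicol 0.43 mL; ammonium chloride 5.64 mL; spectinomycin 0.18 mL; glycerol 5.79 g; maltose 9.03 g; L-proline 64.24 mg

Working volume: 303 mL = 0.303 L.
zinc sulfate: dilute stock: 0.111 mM × 303 mL ÷ 2.86 mM = 11.76 mL
chloramphenicol: C1V1 = C2V2 → 49.7 µg/mL × 303 mL ÷ 35000 µg/mL = 0.43 mL
ammonium chloride: V = C2·V2/C1 = 37.2 mM × 303 mL ÷ 2000 mM = 5.64 mL
spectinomycin: C1V1 = C2V2 → 60.3 µg/mL × 303 mL ÷ 100000 µg/mL = 0.18 mL
glycerol: 19.1 g/L × 0.303 L = 5.79 g
maltose: 29.8 g/L × 0.303 L = 9.03 g
L-proline: 0.212 g/L × 0.303 L = 0.064236 g = 64.24 mg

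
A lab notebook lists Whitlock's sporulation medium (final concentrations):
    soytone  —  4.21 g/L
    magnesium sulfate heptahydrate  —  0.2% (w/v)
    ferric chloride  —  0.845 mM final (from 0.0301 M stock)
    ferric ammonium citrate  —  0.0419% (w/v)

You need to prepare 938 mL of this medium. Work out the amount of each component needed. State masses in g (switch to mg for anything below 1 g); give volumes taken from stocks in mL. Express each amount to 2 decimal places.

soytone 3.95 g; magnesium sulfate heptahydrate 1.88 g; ferric chloride 26.33 mL; ferric ammonium citrate 393.02 mg

Target volume = 938 mL = 0.938 L.
soytone: 4.21 g/L × 0.938 L = 3.95 g
magnesium sulfate heptahydrate: 0.2 g per 100 mL × 938 mL ÷ 100 = 1.88 g
ferric chloride: C1V1 = C2V2 → 0.845 mM × 938 mL ÷ 30.1 mM = 26.33 mL
ferric ammonium citrate: 0.0419 g per 100 mL × 938 mL ÷ 100 = 0.393022 g = 393.02 mg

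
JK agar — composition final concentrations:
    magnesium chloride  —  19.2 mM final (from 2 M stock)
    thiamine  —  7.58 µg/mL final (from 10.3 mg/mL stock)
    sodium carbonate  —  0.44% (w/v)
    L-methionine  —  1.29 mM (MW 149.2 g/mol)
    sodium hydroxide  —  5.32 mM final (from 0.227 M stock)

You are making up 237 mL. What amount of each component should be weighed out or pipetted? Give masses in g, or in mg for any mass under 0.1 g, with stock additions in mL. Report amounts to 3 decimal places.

Working volume: 237 mL = 0.237 L.
magnesium chloride: V = C2·V2/C1 = 19.2 mM × 237 mL ÷ 2000 mM = 2.275 mL
thiamine: V = C2·V2/C1 = 7.58 µg/mL × 237 mL ÷ 10300 µg/mL = 0.174 mL
sodium carbonate: 0.44% w/v = 4.4 g/L → 4.4 × 0.237 L = 1.043 g
L-methionine: 1.29 mmol/L × 149.2 mg/mmol × 0.237 L = 45.615 mg
sodium hydroxide: dilute stock: 5.32 mM × 237 mL ÷ 227 mM = 5.554 mL

magnesium chloride 2.275 mL; thiamine 0.174 mL; sodium carbonate 1.043 g; L-methionine 45.615 mg; sodium hydroxide 5.554 mL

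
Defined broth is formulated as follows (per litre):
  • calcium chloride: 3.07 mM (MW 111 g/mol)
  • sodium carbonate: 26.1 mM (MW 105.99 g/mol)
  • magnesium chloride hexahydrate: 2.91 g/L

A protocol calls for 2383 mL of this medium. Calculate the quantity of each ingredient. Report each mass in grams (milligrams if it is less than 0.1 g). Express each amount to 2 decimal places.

Scale factor relative to 1 L: 2.383.
calcium chloride: 3.07 mmol/L × 111 g/mol × 2.383 L ÷ 1000 = 0.81 g
sodium carbonate: 26.1 mmol/L × 105.99 g/mol × 2.383 L ÷ 1000 = 6.59 g
magnesium chloride hexahydrate: 2.91 g/L × 2.383 L = 6.93 g

calcium chloride 0.81 g; sodium carbonate 6.59 g; magnesium chloride hexahydrate 6.93 g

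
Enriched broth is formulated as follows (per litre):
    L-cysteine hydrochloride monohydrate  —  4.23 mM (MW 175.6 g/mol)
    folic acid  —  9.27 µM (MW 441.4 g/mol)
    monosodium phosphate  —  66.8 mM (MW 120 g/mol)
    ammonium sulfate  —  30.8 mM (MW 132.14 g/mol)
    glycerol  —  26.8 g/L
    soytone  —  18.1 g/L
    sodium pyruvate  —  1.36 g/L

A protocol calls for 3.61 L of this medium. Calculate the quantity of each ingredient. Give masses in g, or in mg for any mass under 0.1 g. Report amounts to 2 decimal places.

L-cysteine hydrochloride monohydrate 2.68 g; folic acid 14.77 mg; monosodium phosphate 28.94 g; ammonium sulfate 14.69 g; glycerol 96.75 g; soytone 65.34 g; sodium pyruvate 4.91 g

Working volume: 3.61 L.
L-cysteine hydrochloride monohydrate: 4.23 mmol/L × 175.6 g/mol × 3.61 L ÷ 1000 = 2.68 g
folic acid: 9.27 µmol/L × 441.4 g/mol × 3.61 L ÷ 1000 = 14.77 mg
monosodium phosphate: 66.8 mmol/L × 120 g/mol × 3.61 L ÷ 1000 = 28.94 g
ammonium sulfate: 30.8 mmol/L × 132.14 g/mol × 3.61 L ÷ 1000 = 14.69 g
glycerol: 26.8 g/L × 3.61 L = 96.75 g
soytone: 18.1 g/L × 3.61 L = 65.34 g
sodium pyruvate: 1.36 g/L × 3.61 L = 4.91 g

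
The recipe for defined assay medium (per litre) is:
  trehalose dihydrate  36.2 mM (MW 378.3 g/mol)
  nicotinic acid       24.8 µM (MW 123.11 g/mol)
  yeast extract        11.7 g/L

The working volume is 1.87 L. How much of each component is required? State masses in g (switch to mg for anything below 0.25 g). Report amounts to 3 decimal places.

trehalose dihydrate 25.609 g; nicotinic acid 5.709 mg; yeast extract 21.879 g

Scale factor relative to 1 L: 1.87.
trehalose dihydrate: 36.2 mmol/L × 378.3 g/mol × 1.87 L ÷ 1000 = 25.609 g
nicotinic acid: 24.8 µmol/L × 123.11 g/mol × 1.87 L ÷ 1000 = 5.709 mg
yeast extract: 11.7 g/L × 1.87 L = 21.879 g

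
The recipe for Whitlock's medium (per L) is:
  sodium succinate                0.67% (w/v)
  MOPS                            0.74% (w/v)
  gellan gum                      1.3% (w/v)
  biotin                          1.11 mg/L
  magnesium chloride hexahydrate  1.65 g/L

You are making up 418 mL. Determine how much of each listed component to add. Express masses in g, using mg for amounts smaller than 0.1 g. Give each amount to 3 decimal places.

sodium succinate 2.801 g; MOPS 3.093 g; gellan gum 5.434 g; biotin 0.464 mg; magnesium chloride hexahydrate 0.690 g

Scale factor relative to 1 L: 0.418.
sodium succinate: 0.67 g per 100 mL × 418 mL ÷ 100 = 2.801 g
MOPS: 0.74 g per 100 mL × 418 mL ÷ 100 = 3.093 g
gellan gum: 1.3 g per 100 mL × 418 mL ÷ 100 = 5.434 g
biotin: 1.11 mg/L × 0.418 L = 0.464 mg
magnesium chloride hexahydrate: 1.65 g/L × 0.418 L = 0.690 g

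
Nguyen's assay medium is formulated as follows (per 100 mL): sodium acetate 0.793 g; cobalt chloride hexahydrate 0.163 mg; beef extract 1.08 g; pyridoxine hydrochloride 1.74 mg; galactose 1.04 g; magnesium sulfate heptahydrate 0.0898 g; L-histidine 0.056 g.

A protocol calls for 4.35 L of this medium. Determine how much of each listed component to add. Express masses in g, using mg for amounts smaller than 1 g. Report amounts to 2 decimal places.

sodium acetate 34.50 g; cobalt chloride hexahydrate 7.09 mg; beef extract 46.98 g; pyridoxine hydrochloride 75.69 mg; galactose 45.24 g; magnesium sulfate heptahydrate 3.91 g; L-histidine 2.44 g

Ratio of target to recipe volume: 4350 / 100 = 43.5.
sodium acetate: 0.793 g × (4350 mL / 100 mL) = 34.50 g
cobalt chloride hexahydrate: 0.163 mg × (4350 mL / 100 mL) = 7.09 mg
beef extract: 1.08 g × (4350 mL / 100 mL) = 46.98 g
pyridoxine hydrochloride: 1.74 mg × (4350 mL / 100 mL) = 75.69 mg
galactose: 1.04 g × (4350 mL / 100 mL) = 45.24 g
magnesium sulfate heptahydrate: 0.0898 g × (4350 mL / 100 mL) = 3.91 g
L-histidine: 0.056 g × (4350 mL / 100 mL) = 2.44 g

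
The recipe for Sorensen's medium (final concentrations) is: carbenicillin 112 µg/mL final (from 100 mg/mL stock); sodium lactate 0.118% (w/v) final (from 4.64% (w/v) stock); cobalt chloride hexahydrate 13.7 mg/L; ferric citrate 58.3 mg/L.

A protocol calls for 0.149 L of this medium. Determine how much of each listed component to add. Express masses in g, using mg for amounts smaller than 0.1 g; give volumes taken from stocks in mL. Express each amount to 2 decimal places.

Scale factor relative to 1 L: 0.149.
carbenicillin: dilute stock: 112 µg/mL × 149 mL ÷ 100000 µg/mL = 0.17 mL
sodium lactate: V = C2·V2/C1 = 0.118% ÷ 4.64% × 149 mL = 3.79 mL
cobalt chloride hexahydrate: 13.7 mg/L × 0.149 L = 2.04 mg
ferric citrate: 58.3 mg/L × 0.149 L = 8.69 mg

carbenicillin 0.17 mL; sodium lactate 3.79 mL; cobalt chloride hexahydrate 2.04 mg; ferric citrate 8.69 mg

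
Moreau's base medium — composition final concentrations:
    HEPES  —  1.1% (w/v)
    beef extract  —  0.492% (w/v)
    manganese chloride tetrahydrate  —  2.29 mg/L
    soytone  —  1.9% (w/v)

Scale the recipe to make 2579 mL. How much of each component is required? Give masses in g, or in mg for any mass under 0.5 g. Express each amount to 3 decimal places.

Working volume: 2579 mL = 2.579 L.
HEPES: 1.1 g per 100 mL × 2579 mL ÷ 100 = 28.369 g
beef extract: 0.492 g per 100 mL × 2579 mL ÷ 100 = 12.689 g
manganese chloride tetrahydrate: 2.29 mg/L × 2.579 L = 5.906 mg
soytone: 1.9 g per 100 mL × 2579 mL ÷ 100 = 49.001 g

HEPES 28.369 g; beef extract 12.689 g; manganese chloride tetrahydrate 5.906 mg; soytone 49.001 g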